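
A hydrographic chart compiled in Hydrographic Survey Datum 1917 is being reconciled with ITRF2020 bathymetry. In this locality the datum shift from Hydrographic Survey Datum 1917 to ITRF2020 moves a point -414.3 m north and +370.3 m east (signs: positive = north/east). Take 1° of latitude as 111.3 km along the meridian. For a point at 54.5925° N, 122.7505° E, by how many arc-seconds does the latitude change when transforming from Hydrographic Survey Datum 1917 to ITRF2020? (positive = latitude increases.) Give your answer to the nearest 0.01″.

Δφ = -13.40″

1° of latitude = 111.3 km, so Δφ = -414.3 / 111300 = -0.0037224° = -13.401″.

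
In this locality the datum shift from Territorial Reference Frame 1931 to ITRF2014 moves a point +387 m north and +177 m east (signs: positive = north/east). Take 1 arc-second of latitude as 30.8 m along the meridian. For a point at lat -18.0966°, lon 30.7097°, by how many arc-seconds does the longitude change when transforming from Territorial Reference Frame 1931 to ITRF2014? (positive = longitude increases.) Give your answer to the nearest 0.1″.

At latitude -18.0966°, cos φ = 0.950534.
1″ of longitude at this latitude = 30.80 × cos φ = 29.2765 m, so Δλ = 177.0 / 29.2765 = 6.046″.

Δλ = 6.0″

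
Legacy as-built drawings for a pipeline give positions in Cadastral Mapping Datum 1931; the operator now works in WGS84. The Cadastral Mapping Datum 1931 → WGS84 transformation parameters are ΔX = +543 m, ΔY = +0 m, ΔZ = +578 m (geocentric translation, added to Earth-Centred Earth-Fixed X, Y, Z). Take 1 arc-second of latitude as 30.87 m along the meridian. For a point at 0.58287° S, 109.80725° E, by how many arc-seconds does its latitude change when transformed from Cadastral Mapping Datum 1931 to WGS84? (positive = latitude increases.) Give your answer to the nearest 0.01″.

Δφ = 18.66″

sin φ = -0.010173, cos φ = 0.999948, sin λ = 0.940838, cos λ = -0.338857.
North component: ΔN = −sin φ cos λ·ΔX − sin φ sin λ·ΔY + cos φ·ΔZ = −(-0.010173)(-0.338857)(543) − (-0.010173)(0.940838)(0) + (0.999948)(578) = 576.10 m.
1° of latitude spans 3600 × 30.87 = 111132 m, so Δφ = 576.10 / 111132 × 3600 = 18.662″.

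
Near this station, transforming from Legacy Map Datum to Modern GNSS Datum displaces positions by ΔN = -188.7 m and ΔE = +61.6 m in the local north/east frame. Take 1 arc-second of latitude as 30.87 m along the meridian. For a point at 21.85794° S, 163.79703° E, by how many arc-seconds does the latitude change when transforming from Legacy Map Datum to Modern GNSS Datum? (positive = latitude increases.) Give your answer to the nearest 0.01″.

1″ of latitude = 30.87 m, so Δφ = -188.7 / 30.87 = -6.113″.

Δφ = -6.11″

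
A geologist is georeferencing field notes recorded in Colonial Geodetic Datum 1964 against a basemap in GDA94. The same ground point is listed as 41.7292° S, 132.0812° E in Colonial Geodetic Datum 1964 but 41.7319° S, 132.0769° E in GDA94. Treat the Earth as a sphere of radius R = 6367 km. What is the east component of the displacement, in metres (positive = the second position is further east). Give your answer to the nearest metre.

Δφ = -41.7319° − -41.7292° = -0.0027°; Δλ = 132.0769° − 132.0812° = -0.0043°.
1° along a meridian = πR/180 = 111125 m.
ΔN = Δφ × 111125 = -300.0 m; ΔE = Δλ × 111125 × cos(-41.7292°) = -0.0043 × 111125 × 0.746299 = -356.6 m.

ΔE = -357 m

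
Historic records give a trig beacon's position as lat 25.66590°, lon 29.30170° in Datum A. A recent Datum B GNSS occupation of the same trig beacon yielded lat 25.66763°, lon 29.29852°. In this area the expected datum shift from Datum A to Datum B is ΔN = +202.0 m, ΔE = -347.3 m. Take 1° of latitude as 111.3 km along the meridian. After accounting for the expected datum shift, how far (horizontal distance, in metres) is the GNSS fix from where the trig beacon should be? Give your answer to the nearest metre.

30 m

Observed coordinate differences: Δφ = +0.00173°, Δλ = -0.00318°.
Converting to metres (1° lat = 111300 m, cos φ = 0.901335): observed ΔN = 192.5 m, observed ΔE = -319.0 m.
Subtracting the expected shift leaves a residual of 192.5 − (202.0) = -9.5 m north and -319.0 − (-347.3) = 28.3 m east.
Residual distance = √((-9.5)² + 28.3²) = 29.8 m.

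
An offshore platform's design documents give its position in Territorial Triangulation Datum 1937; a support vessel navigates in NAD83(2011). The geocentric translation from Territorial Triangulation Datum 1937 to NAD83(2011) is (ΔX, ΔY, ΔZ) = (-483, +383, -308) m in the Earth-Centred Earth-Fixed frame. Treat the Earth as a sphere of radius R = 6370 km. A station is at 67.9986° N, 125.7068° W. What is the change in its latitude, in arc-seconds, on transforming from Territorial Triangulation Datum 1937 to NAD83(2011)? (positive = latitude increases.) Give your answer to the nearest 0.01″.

sin φ = 0.927175, cos φ = 0.374629, sin λ = -0.812014, cos λ = -0.583638.
North component: ΔN = −sin φ cos λ·ΔX − sin φ sin λ·ΔY + cos φ·ΔZ = −(0.927175)(-0.583638)(-483) − (0.927175)(-0.812014)(383) + (0.374629)(-308) = -88.40 m.
1° of latitude spans πR/180 = 111177 m, so Δφ = -88.40 / 111177 × 3600 = -2.862″.

Δφ = -2.86″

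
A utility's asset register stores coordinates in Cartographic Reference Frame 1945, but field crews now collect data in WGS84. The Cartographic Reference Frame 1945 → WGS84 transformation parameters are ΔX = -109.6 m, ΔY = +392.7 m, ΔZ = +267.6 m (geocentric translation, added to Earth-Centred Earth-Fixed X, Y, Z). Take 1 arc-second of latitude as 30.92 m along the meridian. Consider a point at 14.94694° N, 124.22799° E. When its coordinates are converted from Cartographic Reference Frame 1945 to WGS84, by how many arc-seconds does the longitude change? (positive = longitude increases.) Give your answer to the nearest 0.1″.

Δλ = -4.4″

sin φ = 0.257924, cos φ = 0.966165, sin λ = 0.826806, cos λ = -0.562487.
East component: ΔE = −sin λ·ΔX + cos λ·ΔY = −(0.826806)(-109.6) + (-0.562487)(392.7) = -130.27 m.
1° of latitude spans 3600 × 30.92 = 111312 m; at latitude φ, 1° of longitude spans that × cos φ = 107545.8 m, so Δλ = -130.27 / 107545.8 × 3600 = -4.361″.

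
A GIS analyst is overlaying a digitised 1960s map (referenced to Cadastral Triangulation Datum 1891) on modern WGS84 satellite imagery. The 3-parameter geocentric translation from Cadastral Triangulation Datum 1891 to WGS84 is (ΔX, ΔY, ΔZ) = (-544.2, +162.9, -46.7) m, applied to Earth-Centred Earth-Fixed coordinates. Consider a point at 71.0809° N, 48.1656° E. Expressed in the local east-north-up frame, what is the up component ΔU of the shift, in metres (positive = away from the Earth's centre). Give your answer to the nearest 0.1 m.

At φ = 71.0809°, λ = 48.1656°: sin φ = 0.945977, cos φ = 0.324233, sin λ = 0.745076, cos λ = 0.666980.
ΔU = cos φ cos λ·ΔX + cos φ sin λ·ΔY + sin φ·ΔZ = (0.324233)(0.666980)(-544.2) + (0.324233)(0.745076)(162.9) + (0.945977)(-46.7) = -122.51 m.

ΔU = -122.5 m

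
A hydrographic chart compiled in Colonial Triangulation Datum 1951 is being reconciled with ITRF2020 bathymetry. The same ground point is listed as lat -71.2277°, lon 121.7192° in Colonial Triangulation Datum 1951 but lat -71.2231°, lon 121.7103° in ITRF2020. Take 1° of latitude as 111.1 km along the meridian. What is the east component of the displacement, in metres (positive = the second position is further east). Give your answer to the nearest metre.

ΔE = -318 m

Δφ = -71.2231° − -71.2277° = +0.0046°; Δλ = 121.7103° − 121.7192° = -0.0089°.
ΔN = Δφ × 111100 = 511.1 m; ΔE = Δλ × 111100 × cos(-71.2277°) = -0.0089 × 111100 × 0.321808 = -318.2 m.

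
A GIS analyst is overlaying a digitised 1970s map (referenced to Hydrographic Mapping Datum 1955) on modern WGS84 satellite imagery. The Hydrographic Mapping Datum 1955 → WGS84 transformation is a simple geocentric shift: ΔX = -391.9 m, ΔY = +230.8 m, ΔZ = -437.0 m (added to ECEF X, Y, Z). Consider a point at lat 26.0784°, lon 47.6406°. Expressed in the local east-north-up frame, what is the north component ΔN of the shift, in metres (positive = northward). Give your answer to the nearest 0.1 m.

ΔN = -351.4 m

At φ = 26.0784°, λ = 47.6406°: sin φ = 0.439601, cos φ = 0.898193, sin λ = 0.738933, cos λ = 0.673779.
ΔN = −sin φ cos λ·ΔX − sin φ sin λ·ΔY + cos φ·ΔZ = −(0.439601)(0.673779)(-391.9) − (0.439601)(0.738933)(230.8) + (0.898193)(-437.0) = -351.40 m.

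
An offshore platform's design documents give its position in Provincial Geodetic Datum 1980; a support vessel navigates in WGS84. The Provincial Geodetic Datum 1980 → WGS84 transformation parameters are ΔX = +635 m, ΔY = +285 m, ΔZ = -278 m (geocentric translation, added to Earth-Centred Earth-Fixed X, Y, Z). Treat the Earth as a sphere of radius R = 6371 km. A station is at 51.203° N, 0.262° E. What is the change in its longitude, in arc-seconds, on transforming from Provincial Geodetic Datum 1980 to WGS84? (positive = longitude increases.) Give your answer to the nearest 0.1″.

Δλ = 14.6″

sin φ = 0.779371, cos φ = 0.626563, sin λ = 0.004573, cos λ = 0.999990.
East component: ΔE = −sin λ·ΔX + cos λ·ΔY = −(0.004573)(635) + (0.999990)(285) = 282.09 m.
1° of latitude spans πR/180 = 111195 m; at latitude φ, 1° of longitude spans that × cos φ = 69670.6 m, so Δλ = 282.09 / 69670.6 × 3600 = 14.576″.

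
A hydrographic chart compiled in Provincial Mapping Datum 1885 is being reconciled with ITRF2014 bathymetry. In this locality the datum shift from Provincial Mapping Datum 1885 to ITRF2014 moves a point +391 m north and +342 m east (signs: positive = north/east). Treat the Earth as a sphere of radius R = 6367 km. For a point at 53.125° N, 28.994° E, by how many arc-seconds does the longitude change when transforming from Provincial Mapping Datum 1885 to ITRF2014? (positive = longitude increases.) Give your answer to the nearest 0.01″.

At latitude 53.125°, cos φ = 0.600071.
One radian of longitude at latitude φ spans R cos φ, so Δλ = ΔE / (R cos φ) = 342.0 / (6367000 × 0.600071) = 8.9513e-05 rad = 18.463″.

Δλ = 18.46″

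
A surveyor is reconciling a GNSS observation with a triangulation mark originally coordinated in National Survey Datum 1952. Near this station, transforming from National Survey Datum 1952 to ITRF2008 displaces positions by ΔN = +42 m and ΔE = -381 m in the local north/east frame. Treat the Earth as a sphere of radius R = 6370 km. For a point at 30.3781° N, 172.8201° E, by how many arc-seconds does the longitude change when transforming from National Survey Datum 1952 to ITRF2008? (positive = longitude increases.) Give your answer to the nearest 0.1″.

Δλ = -14.3″

At latitude 30.3781°, cos φ = 0.862707.
One radian of longitude at latitude φ spans R cos φ, so Δλ = ΔE / (R cos φ) = -381.0 / (6370000 × 0.862707) = -6.9330e-05 rad = -14.300″.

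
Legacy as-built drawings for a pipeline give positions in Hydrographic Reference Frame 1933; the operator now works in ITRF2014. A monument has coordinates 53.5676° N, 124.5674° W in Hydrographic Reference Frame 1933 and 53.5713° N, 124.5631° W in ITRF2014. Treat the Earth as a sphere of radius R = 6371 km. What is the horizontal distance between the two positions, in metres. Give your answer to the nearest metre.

500 m

Δφ = 53.5713° − 53.5676° = +0.0037°; Δλ = -124.5631° − -124.5674° = +0.0043°.
1° along a meridian = πR/180 = 111195 m.
ΔN = Δφ × 111195 = 411.4 m; ΔE = Δλ × 111195 × cos(53.5676°) = +0.0043 × 111195 × 0.593874 = 284.0 m.
Distance = √(ΔE² + ΔN²) = √(284.0² + 411.4²) = 499.9 m.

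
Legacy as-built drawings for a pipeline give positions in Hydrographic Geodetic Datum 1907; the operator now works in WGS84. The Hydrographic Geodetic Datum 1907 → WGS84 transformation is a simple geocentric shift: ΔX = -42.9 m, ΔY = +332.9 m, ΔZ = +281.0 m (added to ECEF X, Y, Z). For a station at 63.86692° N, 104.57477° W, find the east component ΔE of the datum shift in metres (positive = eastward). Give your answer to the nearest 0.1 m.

ΔE = -125.3 m

At φ = 63.86692°, λ = -104.57477°: sin φ = 0.897773, cos φ = 0.440458, sin λ = -0.967820, cos λ = -0.251643.
ΔE = −sin λ·ΔX + cos λ·ΔY = −(-0.967820)·(-42.9) + (-0.251643)·(332.9) = -125.29 m.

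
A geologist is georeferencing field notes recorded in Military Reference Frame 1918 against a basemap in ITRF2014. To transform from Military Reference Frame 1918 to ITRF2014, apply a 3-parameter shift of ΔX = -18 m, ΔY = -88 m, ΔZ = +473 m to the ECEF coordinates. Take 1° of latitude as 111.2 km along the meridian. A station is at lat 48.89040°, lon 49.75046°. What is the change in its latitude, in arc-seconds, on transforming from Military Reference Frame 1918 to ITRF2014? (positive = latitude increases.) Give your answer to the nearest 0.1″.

sin φ = 0.753453, cos φ = 0.657501, sin λ = 0.763238, cos λ = 0.646118.
North component: ΔN = −sin φ cos λ·ΔX − sin φ sin λ·ΔY + cos φ·ΔZ = −(0.753453)(0.646118)(-18) − (0.753453)(0.763238)(-88) + (0.657501)(473) = 370.37 m.
1° of latitude spans 111200 m, so Δφ = 370.37 / 111200 × 3600 = 11.990″.

Δφ = 12.0″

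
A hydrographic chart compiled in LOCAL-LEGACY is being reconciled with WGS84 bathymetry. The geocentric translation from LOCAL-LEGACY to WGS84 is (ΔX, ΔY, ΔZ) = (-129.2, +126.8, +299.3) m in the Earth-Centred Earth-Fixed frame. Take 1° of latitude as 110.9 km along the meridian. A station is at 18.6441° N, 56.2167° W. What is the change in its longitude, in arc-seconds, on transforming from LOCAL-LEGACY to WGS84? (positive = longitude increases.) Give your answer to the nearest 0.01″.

sin φ = 0.319689, cos φ = 0.947523, sin λ = -0.831147, cos λ = 0.556053.
East component: ΔE = −sin λ·ΔX + cos λ·ΔY = −(-0.831147)(-129.2) + (0.556053)(126.8) = -36.88 m.
1° of latitude spans 110900 m; at latitude φ, 1° of longitude spans that × cos φ = 105080.3 m, so Δλ = -36.88 / 105080.3 × 3600 = -1.263″.

Δλ = -1.26″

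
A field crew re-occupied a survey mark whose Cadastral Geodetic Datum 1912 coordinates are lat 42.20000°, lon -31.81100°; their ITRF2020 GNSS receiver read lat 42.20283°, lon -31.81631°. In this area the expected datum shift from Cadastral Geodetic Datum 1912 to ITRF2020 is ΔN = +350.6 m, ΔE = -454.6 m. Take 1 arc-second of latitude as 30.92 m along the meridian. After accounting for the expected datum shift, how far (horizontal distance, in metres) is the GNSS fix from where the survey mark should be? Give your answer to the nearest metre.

39 m

Observed coordinate differences: Δφ = +0.00283°, Δλ = -0.00531°.
Converting to metres (1° lat = 111312 m, cos φ = 0.740805): observed ΔN = 315.0 m, observed ΔE = -437.9 m.
Subtracting the expected shift leaves a residual of 315.0 − (350.6) = -35.6 m north and -437.9 − (-454.6) = 16.7 m east.
Residual distance = √((-35.6)² + 16.7²) = 39.3 m.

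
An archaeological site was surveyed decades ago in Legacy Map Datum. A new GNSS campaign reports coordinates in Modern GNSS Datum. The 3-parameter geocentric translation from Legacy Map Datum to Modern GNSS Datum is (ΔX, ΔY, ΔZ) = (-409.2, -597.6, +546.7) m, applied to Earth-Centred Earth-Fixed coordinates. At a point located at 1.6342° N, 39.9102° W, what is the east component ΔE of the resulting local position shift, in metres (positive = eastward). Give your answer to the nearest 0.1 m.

The local east axis at (φ, λ) is (−sin λ, cos λ, 0), so ΔE = −sin(-39.9102°)·(-409.2) + cos(-39.9102°)·(-597.6) = -720.93 m.

ΔE = -720.9 m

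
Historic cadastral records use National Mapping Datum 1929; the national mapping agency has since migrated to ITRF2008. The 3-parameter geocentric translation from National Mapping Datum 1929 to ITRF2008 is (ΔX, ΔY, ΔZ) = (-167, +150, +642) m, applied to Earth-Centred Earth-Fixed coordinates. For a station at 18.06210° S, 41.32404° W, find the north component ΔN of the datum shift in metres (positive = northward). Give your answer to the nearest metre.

At φ = -18.06210°, λ = -41.32404°: sin φ = -0.310048, cos φ = 0.950721, sin λ = -0.660317, cos λ = 0.750987.
ΔN = −sin φ cos λ·ΔX − sin φ sin λ·ΔY + cos φ·ΔZ = −(-0.310048)(0.750987)(-167) − (-0.310048)(-0.660317)(150) + (0.950721)(642) = 540.77 m.

ΔN = 541 m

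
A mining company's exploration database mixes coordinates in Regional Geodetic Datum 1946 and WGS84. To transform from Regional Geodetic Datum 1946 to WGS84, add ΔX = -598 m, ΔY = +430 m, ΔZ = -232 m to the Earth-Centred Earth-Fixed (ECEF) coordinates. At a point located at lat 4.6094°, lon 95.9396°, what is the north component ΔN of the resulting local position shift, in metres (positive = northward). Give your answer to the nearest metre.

ΔN = -271 m

The local north axis is (−sin φ cos λ, −sin φ sin λ, cos φ), giving ΔN = -4.973 − 34.370 − 231.250 = -270.59 m.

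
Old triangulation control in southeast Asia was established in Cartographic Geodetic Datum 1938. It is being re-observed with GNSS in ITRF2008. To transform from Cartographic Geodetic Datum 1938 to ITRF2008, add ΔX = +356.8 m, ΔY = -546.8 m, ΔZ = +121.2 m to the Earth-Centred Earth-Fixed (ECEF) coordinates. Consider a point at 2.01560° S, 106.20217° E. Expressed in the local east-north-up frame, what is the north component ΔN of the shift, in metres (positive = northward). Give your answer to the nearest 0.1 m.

At φ = -2.01560°, λ = 106.20217°: sin φ = -0.035172, cos φ = 0.999381, sin λ = 0.960283, cos λ = -0.279027.
ΔN = −sin φ cos λ·ΔX − sin φ sin λ·ΔY + cos φ·ΔZ = −(-0.035172)(-0.279027)(356.8) − (-0.035172)(0.960283)(-546.8) + (0.999381)(121.2) = 99.16 m.

ΔN = 99.2 m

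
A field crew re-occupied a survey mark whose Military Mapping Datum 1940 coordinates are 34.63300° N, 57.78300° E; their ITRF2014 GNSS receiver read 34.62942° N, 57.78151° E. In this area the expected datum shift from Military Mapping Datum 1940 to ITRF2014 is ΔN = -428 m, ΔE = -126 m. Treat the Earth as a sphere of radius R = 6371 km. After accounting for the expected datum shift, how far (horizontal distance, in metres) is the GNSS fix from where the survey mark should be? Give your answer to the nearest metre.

32 m

Observed coordinate differences: Δφ = -0.00358°, Δλ = -0.00149°.
Converting to metres (1° lat = 111195 m, cos φ = 0.822809): observed ΔN = -398.1 m, observed ΔE = -136.3 m.
Subtracting the expected shift leaves a residual of -398.1 − (-428) = 29.9 m north and -136.3 − (-126) = -10.3 m east.
Residual distance = √(29.9² + (-10.3)²) = 31.7 m.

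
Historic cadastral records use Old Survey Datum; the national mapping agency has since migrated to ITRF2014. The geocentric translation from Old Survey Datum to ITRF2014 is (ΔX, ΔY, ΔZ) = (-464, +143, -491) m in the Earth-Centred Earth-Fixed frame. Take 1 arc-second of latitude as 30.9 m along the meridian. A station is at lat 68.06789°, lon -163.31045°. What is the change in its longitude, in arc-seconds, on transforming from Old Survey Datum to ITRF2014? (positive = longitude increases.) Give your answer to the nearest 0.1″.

Δλ = -23.4″

sin φ = 0.927627, cos φ = 0.373508, sin λ = -0.287186, cos λ = -0.957875.
East component: ΔE = −sin λ·ΔX + cos λ·ΔY = −(-0.287186)(-464) + (-0.957875)(143) = -270.23 m.
1° of latitude spans 3600 × 30.90 = 111240 m; at latitude φ, 1° of longitude spans that × cos φ = 41549.0 m, so Δλ = -270.23 / 41549.0 × 3600 = -23.414″.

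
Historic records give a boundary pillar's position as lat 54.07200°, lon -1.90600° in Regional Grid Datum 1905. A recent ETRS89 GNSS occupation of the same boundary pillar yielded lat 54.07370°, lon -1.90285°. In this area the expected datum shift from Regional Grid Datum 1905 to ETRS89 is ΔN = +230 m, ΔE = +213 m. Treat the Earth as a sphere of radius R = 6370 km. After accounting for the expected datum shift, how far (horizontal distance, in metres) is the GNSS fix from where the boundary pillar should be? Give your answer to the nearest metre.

42 m

Observed coordinate differences: Δφ = +0.00170°, Δλ = +0.00315°.
Converting to metres (1° lat = 111177 m, cos φ = 0.586768): observed ΔN = 189.0 m, observed ΔE = 205.5 m.
Subtracting the expected shift leaves a residual of 189.0 − (230) = -41.0 m north and 205.5 − (213) = -7.5 m east.
Residual distance = √((-41.0)² + (-7.5)²) = 41.7 m.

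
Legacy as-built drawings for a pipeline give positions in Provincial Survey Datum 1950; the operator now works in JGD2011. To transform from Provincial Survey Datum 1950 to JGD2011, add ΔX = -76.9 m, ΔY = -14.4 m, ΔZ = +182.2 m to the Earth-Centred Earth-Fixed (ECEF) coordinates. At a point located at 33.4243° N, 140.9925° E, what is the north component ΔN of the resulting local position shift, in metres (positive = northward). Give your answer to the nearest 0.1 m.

At φ = 33.4243°, λ = 140.9925°: sin φ = 0.550835, cos φ = 0.834614, sin λ = 0.629422, cos λ = -0.777064.
ΔN = −sin φ cos λ·ΔX − sin φ sin λ·ΔY + cos φ·ΔZ = −(0.550835)(-0.777064)(-76.9) − (0.550835)(0.629422)(-14.4) + (0.834614)(182.2) = 124.14 m.

ΔN = 124.1 m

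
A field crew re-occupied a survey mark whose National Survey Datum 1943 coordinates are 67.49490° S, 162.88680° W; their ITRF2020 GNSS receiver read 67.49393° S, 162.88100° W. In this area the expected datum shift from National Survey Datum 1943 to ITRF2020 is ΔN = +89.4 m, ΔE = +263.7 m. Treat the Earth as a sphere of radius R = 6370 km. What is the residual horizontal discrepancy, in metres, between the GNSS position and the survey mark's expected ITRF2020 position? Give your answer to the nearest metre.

Observed coordinate differences: Δφ = +0.00097°, Δλ = +0.00580°.
Converting to metres (1° lat = 111177 m, cos φ = 0.382766): observed ΔN = 107.8 m, observed ΔE = 246.8 m.
Subtracting the expected shift leaves a residual of 107.8 − (89.4) = 18.4 m north and 246.8 − (263.7) = -16.9 m east.
Residual distance = √(18.4² + (-16.9)²) = 25.0 m.

25 m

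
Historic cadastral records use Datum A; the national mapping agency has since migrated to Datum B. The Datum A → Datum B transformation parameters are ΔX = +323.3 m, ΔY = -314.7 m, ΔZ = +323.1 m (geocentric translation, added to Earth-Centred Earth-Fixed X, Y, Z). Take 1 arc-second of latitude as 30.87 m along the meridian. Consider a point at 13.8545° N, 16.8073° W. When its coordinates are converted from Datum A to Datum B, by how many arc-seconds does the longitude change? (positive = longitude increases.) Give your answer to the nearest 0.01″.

sin φ = 0.239457, cos φ = 0.970907, sin λ = -0.289154, cos λ = 0.957283.
East component: ΔE = −sin λ·ΔX + cos λ·ΔY = −(-0.289154)(323.3) + (0.957283)(-314.7) = -207.77 m.
1° of latitude spans 3600 × 30.87 = 111132 m; at latitude φ, 1° of longitude spans that × cos φ = 107898.8 m, so Δλ = -207.77 / 107898.8 × 3600 = -6.932″.

Δλ = -6.93″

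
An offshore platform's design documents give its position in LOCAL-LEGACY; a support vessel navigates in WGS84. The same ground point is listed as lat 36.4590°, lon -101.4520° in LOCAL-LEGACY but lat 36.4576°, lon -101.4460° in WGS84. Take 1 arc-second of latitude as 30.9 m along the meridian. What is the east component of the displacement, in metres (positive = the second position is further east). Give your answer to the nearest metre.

ΔE = 537 m

Δφ = 36.4576° − 36.4590° = -0.0014°; Δλ = -101.4460° − -101.4520° = +0.0060°.
1° of latitude = 3600 × 30.90 = 111240 m.
ΔN = Δφ × 111240 = -155.7 m; ΔE = Δλ × 111240 × cos(36.4590°) = +0.0060 × 111240 × 0.804282 = 536.8 m.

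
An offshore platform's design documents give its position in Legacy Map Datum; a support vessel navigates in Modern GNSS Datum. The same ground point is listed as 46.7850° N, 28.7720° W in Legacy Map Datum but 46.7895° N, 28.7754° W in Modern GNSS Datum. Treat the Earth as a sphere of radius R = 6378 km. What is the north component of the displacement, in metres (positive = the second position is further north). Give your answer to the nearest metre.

ΔN = 501 m

Δφ = 46.7895° − 46.7850° = +0.0045°; Δλ = -28.7754° − -28.7720° = -0.0034°.
1° along a meridian = πR/180 = 111317 m.
ΔN = Δφ × 111317 = 500.9 m; ΔE = Δλ × 111317 × cos(46.7850°) = -0.0034 × 111317 × 0.684738 = -259.2 m.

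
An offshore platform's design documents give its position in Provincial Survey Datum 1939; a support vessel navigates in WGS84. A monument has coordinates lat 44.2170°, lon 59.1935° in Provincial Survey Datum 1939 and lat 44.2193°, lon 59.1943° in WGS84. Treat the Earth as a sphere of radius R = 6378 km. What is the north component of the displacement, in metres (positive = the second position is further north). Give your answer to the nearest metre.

ΔN = 256 m

Δφ = 44.2193° − 44.2170° = +0.0023°; Δλ = 59.1943° − 59.1935° = +0.0008°.
1° along a meridian = πR/180 = 111317 m.
ΔN = Δφ × 111317 = 256.0 m; ΔE = Δλ × 111317 × cos(44.2170°) = +0.0008 × 111317 × 0.716704 = 63.8 m.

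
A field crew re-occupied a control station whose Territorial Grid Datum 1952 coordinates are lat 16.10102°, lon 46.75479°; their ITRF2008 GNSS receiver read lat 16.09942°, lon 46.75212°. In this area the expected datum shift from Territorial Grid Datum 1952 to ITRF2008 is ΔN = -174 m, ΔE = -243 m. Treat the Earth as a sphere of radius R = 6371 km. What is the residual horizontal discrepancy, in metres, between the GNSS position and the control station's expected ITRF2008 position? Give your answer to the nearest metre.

Observed coordinate differences: Δφ = -0.00160°, Δλ = -0.00267°.
Converting to metres (1° lat = 111195 m, cos φ = 0.960774): observed ΔN = -177.9 m, observed ΔE = -285.2 m.
Subtracting the expected shift leaves a residual of -177.9 − (-174) = -3.9 m north and -285.2 − (-243) = -42.2 m east.
Residual distance = √((-3.9)² + (-42.2)²) = 42.4 m.

42 m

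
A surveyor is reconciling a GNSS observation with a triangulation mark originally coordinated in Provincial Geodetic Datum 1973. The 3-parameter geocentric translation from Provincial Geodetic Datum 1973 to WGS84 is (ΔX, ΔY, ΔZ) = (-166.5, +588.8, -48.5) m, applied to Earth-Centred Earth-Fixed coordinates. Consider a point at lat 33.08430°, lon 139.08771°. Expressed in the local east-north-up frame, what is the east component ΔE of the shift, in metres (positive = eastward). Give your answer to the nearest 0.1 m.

The local east axis at (φ, λ) is (−sin λ, cos λ, 0), so ΔE = −sin(139.08771°)·(-166.5) + cos(139.08771°)·588.8 = -335.92 m.

ΔE = -335.9 m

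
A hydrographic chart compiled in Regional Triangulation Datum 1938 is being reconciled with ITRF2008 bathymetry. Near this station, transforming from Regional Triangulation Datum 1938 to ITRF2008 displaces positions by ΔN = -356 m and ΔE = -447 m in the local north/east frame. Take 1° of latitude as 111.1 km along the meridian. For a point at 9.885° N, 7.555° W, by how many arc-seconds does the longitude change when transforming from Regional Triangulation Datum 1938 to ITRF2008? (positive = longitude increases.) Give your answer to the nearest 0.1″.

Δλ = -14.7″

At latitude 9.885°, cos φ = 0.985154.
1° of longitude at this latitude = 111.1 × cos φ = 109.45 km, so Δλ = -447.0 / 109450.6 = -0.0040840° = -14.703″.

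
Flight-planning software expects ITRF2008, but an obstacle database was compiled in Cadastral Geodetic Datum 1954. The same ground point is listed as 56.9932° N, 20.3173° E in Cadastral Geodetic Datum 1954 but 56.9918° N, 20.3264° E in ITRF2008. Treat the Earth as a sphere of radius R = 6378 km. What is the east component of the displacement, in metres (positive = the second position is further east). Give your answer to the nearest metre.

ΔE = 552 m

Δφ = 56.9918° − 56.9932° = -0.0014°; Δλ = 20.3264° − 20.3173° = +0.0091°.
1° along a meridian = πR/180 = 111317 m.
ΔN = Δφ × 111317 = -155.8 m; ΔE = Δλ × 111317 × cos(56.9932°) = +0.0091 × 111317 × 0.544739 = 551.8 m.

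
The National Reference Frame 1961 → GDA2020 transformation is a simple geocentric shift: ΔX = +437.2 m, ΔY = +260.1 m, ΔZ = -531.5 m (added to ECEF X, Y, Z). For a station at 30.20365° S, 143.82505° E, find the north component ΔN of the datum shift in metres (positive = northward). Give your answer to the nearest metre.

ΔN = -560 m

At φ = -30.20365°, λ = 143.82505°: sin φ = -0.503075, cos φ = 0.864243, sin λ = 0.590253, cos λ = -0.807218.
ΔN = −sin φ cos λ·ΔX − sin φ sin λ·ΔY + cos φ·ΔZ = −(-0.503075)(-0.807218)(437.2) − (-0.503075)(0.590253)(260.1) + (0.864243)(-531.5) = -559.65 m.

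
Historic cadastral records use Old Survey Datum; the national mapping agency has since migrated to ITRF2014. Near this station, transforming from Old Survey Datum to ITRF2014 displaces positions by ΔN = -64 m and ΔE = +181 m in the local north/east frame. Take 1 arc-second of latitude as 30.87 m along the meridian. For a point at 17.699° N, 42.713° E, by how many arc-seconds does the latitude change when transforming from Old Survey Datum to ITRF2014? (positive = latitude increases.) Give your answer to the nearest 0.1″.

1″ of latitude = 30.87 m, so Δφ = -64.0 / 30.87 = -2.073″.

Δφ = -2.1″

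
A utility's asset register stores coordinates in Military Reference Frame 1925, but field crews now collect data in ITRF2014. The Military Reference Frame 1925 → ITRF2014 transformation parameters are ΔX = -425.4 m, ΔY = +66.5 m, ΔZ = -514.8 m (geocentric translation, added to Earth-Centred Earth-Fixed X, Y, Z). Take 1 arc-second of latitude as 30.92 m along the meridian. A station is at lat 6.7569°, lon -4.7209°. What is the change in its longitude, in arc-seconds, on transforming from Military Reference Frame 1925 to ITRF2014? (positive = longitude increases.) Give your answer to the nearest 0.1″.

Δλ = 1.0″

sin φ = 0.117657, cos φ = 0.993054, sin λ = -0.082302, cos λ = 0.996607.
East component: ΔE = −sin λ·ΔX + cos λ·ΔY = −(-0.082302)(-425.4) + (0.996607)(66.5) = 31.26 m.
1° of latitude spans 3600 × 30.92 = 111312 m; at latitude φ, 1° of longitude spans that × cos φ = 110538.9 m, so Δλ = 31.26 / 110538.9 × 3600 = 1.018″.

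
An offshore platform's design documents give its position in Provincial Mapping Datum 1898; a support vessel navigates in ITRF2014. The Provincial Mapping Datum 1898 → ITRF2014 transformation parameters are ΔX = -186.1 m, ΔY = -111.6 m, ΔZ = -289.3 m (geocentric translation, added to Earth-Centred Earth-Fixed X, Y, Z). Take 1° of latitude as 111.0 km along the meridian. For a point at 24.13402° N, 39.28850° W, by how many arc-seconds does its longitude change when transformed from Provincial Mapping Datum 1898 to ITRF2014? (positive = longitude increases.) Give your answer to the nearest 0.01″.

sin φ = 0.408872, cos φ = 0.912592, sin λ = -0.633226, cos λ = 0.773967.
East component: ΔE = −sin λ·ΔX + cos λ·ΔY = −(-0.633226)(-186.1) + (0.773967)(-111.6) = -204.22 m.
1° of latitude spans 111000 m; at latitude φ, 1° of longitude spans that × cos φ = 101297.7 m, so Δλ = -204.22 / 101297.7 × 3600 = -7.258″.

Δλ = -7.26″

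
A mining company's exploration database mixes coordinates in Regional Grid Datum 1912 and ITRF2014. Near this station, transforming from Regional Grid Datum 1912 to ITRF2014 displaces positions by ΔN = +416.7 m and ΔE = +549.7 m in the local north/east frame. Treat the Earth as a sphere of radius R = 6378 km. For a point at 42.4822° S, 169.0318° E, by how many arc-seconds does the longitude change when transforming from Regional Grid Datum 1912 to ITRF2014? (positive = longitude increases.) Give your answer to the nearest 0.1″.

Δλ = 24.1″

At latitude -42.4822°, cos φ = 0.737487.
One radian of longitude at latitude φ spans R cos φ, so Δλ = ΔE / (R cos φ) = 549.7 / (6378000 × 0.737487) = 1.1687e-04 rad = 24.105″.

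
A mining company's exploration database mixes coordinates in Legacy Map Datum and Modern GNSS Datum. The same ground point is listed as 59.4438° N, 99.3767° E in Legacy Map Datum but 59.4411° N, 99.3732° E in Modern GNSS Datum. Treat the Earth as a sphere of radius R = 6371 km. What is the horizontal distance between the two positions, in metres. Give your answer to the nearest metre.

360 m

Δφ = 59.4411° − 59.4438° = -0.0027°; Δλ = 99.3732° − 99.3767° = -0.0035°.
1° along a meridian = πR/180 = 111195 m.
ΔN = Δφ × 111195 = -300.2 m; ΔE = Δλ × 111195 × cos(59.4438°) = -0.0035 × 111195 × 0.508383 = -197.9 m.
Distance = √(ΔE² + ΔN²) = √((-197.9)² + (-300.2)²) = 359.6 m.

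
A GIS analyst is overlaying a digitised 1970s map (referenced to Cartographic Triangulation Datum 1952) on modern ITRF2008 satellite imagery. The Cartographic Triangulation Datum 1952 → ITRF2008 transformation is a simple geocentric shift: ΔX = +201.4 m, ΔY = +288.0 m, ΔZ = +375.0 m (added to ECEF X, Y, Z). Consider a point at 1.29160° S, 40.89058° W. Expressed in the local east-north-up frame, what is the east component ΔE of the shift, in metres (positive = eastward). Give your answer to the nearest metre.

The local east axis at (φ, λ) is (−sin λ, cos λ, 0), so ΔE = −sin(-40.89058°)·201.4 + cos(-40.89058°)·288.0 = 349.56 m.

ΔE = 350 m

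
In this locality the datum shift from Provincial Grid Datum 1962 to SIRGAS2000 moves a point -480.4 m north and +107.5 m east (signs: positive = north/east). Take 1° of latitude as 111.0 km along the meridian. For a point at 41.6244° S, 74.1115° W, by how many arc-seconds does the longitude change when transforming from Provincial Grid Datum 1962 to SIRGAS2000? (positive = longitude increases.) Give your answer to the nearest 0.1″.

At latitude -41.6244°, cos φ = 0.747515.
1° of longitude at this latitude = 111.0 × cos φ = 82.97 km, so Δλ = 107.5 / 82974.2 = 0.0012956° = 4.664″.

Δλ = 4.7″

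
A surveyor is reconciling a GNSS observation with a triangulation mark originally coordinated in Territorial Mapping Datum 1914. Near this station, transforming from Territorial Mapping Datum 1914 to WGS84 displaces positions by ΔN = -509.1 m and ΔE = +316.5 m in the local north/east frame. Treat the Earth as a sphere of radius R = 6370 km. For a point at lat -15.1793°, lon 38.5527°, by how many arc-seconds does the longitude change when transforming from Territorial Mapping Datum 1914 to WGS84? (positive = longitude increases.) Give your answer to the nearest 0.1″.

At latitude -15.1793°, cos φ = 0.965111.
One radian of longitude at latitude φ spans R cos φ, so Δλ = ΔE / (R cos φ) = 316.5 / (6370000 × 0.965111) = 5.1482e-05 rad = 10.619″.

Δλ = 10.6″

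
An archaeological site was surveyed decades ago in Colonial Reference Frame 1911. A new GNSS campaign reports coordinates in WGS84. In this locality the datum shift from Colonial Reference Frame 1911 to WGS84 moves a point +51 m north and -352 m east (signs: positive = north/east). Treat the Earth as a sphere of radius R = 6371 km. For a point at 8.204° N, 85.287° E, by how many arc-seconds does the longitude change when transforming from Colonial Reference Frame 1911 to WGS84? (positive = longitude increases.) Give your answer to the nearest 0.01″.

At latitude 8.204°, cos φ = 0.989766.
One radian of longitude at latitude φ spans R cos φ, so Δλ = ΔE / (R cos φ) = -352.0 / (6371000 × 0.989766) = -5.5822e-05 rad = -11.514″.

Δλ = -11.51″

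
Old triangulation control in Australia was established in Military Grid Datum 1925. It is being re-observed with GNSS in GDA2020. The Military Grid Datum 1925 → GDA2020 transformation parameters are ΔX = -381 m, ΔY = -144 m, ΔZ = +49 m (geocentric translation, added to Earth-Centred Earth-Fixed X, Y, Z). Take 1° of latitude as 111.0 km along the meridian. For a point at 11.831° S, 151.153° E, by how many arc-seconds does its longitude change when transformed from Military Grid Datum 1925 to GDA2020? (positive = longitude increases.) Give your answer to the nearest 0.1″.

sin φ = -0.205026, cos φ = 0.978757, sin λ = 0.482472, cos λ = -0.875911.
East component: ΔE = −sin λ·ΔX + cos λ·ΔY = −(0.482472)(-381) + (-0.875911)(-144) = 309.95 m.
1° of latitude spans 111000 m; at latitude φ, 1° of longitude spans that × cos φ = 108642.0 m, so Δλ = 309.95 / 108642.0 × 3600 = 10.271″.

Δλ = 10.3″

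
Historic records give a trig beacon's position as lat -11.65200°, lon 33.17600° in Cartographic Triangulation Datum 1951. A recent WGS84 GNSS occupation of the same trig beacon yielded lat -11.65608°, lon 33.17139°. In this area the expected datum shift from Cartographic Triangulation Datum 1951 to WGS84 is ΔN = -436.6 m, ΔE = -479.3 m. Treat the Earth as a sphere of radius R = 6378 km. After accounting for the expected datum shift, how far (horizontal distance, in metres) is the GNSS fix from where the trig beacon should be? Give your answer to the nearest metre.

Observed coordinate differences: Δφ = -0.00408°, Δλ = -0.00461°.
Converting to metres (1° lat = 111317 m, cos φ = 0.979392): observed ΔN = -454.2 m, observed ΔE = -502.6 m.
Subtracting the expected shift leaves a residual of -454.2 − (-436.6) = -17.6 m north and -502.6 − (-479.3) = -23.3 m east.
Residual distance = √((-17.6)² + (-23.3)²) = 29.2 m.

29 m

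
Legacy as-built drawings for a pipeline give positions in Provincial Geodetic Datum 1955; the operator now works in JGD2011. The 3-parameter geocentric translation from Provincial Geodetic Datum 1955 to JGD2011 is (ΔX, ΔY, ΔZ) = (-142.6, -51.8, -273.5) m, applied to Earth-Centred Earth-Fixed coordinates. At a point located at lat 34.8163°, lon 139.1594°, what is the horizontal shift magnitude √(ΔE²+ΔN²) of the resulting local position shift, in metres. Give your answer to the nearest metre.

298 m

The local east axis at (φ, λ) is (−sin λ, cos λ, 0), so ΔE = −sin(139.1594°)·(-142.6) + cos(139.1594°)·(-51.8) = 132.44 m.
The local north axis is (−sin φ cos λ, −sin φ sin λ, cos φ), giving ΔN = -61.595 + 19.341 − 224.540 = -266.79 m.
Horizontal magnitude = √(ΔE² + ΔN²) = √(132.44² + (-266.79)²) = 297.86 m.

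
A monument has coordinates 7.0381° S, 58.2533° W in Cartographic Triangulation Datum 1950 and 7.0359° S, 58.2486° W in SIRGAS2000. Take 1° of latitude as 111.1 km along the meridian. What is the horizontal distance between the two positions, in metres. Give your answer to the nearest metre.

Δφ = -7.0359° − -7.0381° = +0.0022°; Δλ = -58.2486° − -58.2533° = +0.0047°.
ΔN = Δφ × 111100 = 244.4 m; ΔE = Δλ × 111100 × cos(-7.0381°) = +0.0047 × 111100 × 0.992465 = 518.2 m.
Distance = √(ΔE² + ΔN²) = √(518.2² + 244.4²) = 573.0 m.

573 m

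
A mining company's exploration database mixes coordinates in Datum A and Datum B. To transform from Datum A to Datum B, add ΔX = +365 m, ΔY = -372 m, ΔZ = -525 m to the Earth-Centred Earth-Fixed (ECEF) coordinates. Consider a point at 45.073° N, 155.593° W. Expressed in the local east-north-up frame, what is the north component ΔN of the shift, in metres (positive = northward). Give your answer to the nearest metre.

ΔN = -244 m

The local north axis is (−sin φ cos λ, −sin φ sin λ, cos φ), giving ΔN = 235.328 − 108.832 − 370.758 = -244.26 m.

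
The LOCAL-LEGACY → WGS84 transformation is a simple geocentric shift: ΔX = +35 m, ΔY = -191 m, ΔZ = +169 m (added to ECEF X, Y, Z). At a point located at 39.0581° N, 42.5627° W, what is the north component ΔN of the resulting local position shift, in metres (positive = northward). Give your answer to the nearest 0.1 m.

The local north axis is (−sin φ cos λ, −sin φ sin λ, cos φ), giving ΔN = -16.243 − 81.405 + 131.230 = 33.58 m.

ΔN = 33.6 m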